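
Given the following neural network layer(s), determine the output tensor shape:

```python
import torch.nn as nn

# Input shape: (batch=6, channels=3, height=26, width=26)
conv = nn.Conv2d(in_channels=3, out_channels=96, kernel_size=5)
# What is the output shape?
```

Input: (6, 3, 26, 26) -> Output: (6, 96, 22, 22)

Answer: (6, 96, 22, 22)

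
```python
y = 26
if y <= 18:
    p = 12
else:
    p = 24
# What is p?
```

Trace:
`y = 26` → y = 26
`if y <= 18: ...` → y <= 18 is False, take else branch → p = 24
So p = 24

Answer: 24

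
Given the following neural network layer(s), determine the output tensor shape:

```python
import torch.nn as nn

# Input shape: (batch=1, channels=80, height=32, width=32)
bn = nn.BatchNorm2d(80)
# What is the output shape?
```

Input: (1, 80, 32, 32) -> Output: (1, 80, 32, 32)

Answer: (1, 80, 32, 32)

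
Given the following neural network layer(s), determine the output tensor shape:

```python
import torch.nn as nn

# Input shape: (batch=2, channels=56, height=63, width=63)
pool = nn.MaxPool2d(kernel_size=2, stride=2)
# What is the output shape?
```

Input: (2, 56, 63, 63) -> Output: (2, 56, 31, 31)

Answer: (2, 56, 31, 31)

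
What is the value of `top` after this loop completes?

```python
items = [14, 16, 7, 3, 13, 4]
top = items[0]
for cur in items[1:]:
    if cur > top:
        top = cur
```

Maximum of [14, 16, 7, 3, 13, 4]
`top` takes the values: 14 → 16

Answer: 16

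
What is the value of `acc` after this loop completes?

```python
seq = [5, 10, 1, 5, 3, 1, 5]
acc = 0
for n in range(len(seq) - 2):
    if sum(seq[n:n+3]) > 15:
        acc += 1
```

Count windows with sum > 15
`acc` takes the values: 0 → 1 → 2

Answer: 2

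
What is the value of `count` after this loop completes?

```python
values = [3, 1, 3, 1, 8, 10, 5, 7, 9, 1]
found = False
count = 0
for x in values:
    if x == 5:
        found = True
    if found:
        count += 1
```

Count elements after first 5 in [3, 1, 3, 1, 8, 10, 5, 7, 9, 1]
`count` takes the values: 0 → 1 → 2 → 3 → 4

Answer: 4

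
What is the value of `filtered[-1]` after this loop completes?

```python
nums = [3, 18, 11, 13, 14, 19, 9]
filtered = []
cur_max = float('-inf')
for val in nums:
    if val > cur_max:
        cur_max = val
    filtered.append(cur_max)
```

Running max ends at 19
`filtered` takes the values: [] → [3] → [3, 18] → [3, 18, 18] → [3, 18, 18, 18] → [3, 18, 18, 18, 18] → [3, 18, 18, 18, 18, 19] → [3, 18, 18, 18, 18, 19, 19]
So `filtered[-1]` = 19

Answer: 19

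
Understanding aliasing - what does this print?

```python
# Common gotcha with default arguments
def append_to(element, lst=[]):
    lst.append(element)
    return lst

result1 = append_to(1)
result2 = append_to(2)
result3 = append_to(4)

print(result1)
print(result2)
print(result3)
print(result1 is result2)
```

Key concept: mutable default argument gotcha.
Step by step:
`result1 = append_to(1)` → result1 = [1]
`result2 = append_to(2)` → result1 = [1, 2] (same object as result2); result2 = [1, 2] (same object as result1)
`result3 = append_to(4)` → result1 = [1, 2, 4] (same object as result2, result3); result2 = [1, 2, 4] (same object as result1, result3); result3 = [1, 2, 4] (same object as result1, result2)
`print(result1)` → prints [1, 2, 4]
`print(result2)` → prints [1, 2, 4]
`print(result3)` → prints [1, 2, 4]
`print(result1 is result2)` → prints True

Answer:
[1, 2, 4]
[1, 2, 4]
[1, 2, 4]
True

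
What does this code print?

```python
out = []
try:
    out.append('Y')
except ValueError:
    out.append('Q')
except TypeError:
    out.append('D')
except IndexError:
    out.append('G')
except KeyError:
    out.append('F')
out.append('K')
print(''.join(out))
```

Execution trace: 'Y' (try body, no exception) → 'K' (after the try/except). Output: YK

Answer: YK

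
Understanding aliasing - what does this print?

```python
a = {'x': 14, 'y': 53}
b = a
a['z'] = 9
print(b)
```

Key concept: dict aliasing.
Step by step:
`a = {'x': 14, 'y': 53}` → a = {'x': 14, 'y': 53}
`b = a` → b = {'x': 14, 'y': 53} (same object as a)
`a['z'] = 9` → a = {'x': 14, 'y': 53, 'z': 9} (same object as b); b = {'x': 14, 'y': 53, 'z': 9} (same object as a)
`print(b)` → prints {'x': 14, 'y': 53, 'z': 9}

Answer: {'x': 14, 'y': 53, 'z': 9}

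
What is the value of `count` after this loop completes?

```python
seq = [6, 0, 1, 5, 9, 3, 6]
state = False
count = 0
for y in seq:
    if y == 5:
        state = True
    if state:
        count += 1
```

Count elements after first 5 in [6, 0, 1, 5, 9, 3, 6]
`count` takes the values: 0 → 1 → 2 → 3 → 4

Answer: 4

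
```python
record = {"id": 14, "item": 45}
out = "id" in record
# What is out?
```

Trace:
`record = {"id": 14, "item": 45}` → record = {'id': 14, 'item': 45}
`out = "id" in record` → out = True
So out = True

Answer: True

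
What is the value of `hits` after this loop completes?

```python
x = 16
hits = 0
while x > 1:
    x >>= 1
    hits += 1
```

Count right shifts until 1
`hits` takes the values: 0 → 1 → 2 → 3 → 4

Answer: 4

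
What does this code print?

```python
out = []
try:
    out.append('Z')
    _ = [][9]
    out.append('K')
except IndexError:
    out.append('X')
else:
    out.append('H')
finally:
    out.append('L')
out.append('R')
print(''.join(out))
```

Execution trace: 'Z' (try body) → 'X' (except IndexError) → 'L' (finally) → 'R' (after the try/except). Output: ZXLR

Answer: ZXLR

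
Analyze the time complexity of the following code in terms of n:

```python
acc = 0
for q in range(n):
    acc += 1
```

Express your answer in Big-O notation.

Each loop level contributes: n. Multiplying the contributions gives O(n).

Answer: O(n)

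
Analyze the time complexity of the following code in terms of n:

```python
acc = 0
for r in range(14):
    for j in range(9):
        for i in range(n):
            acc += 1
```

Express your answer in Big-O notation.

Each loop level contributes: 1 × 1 × n. Multiplying the contributions gives O(n).

Answer: O(n)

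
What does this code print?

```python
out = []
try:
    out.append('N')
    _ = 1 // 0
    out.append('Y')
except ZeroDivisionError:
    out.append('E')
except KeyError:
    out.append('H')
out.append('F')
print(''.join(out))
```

Execution trace: 'N' (try body) → 'E' (except ZeroDivisionError) → 'F' (after the try/except). Output: NEF

Answer: NEF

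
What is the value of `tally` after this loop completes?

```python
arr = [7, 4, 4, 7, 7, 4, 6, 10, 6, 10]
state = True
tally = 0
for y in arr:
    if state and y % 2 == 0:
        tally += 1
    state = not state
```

Count even values at even positions
`tally` takes the values: 0 → 1 → 2 → 3

Answer: 3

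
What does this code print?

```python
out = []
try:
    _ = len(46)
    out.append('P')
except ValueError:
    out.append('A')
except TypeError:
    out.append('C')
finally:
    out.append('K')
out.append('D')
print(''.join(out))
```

Execution trace: 'C' (except TypeError) → 'K' (finally) → 'D' (after the try/except). Output: CKD

Answer: CKD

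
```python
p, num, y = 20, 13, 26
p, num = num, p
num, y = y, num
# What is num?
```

Trace:
`p, num, y = 20, 13, 26` → p = 20; num = 13; y = 26
`p, num = num, p` → p = 13; num = 20
`num, y = y, num` → num = 26; y = 20
So num = 26

Answer: 26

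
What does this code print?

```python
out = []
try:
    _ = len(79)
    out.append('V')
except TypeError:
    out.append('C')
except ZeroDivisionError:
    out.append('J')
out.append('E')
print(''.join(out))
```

Execution trace: 'C' (except TypeError) → 'E' (after the try/except). Output: CE

Answer: CE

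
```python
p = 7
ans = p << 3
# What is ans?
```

Trace:
`p = 7` → p = 7
`ans = p << 3` → ans = 56
So ans = 56

Answer: 56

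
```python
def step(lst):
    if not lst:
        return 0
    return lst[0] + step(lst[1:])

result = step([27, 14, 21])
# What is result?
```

27 + 14 + 21 + 0 = 62

Answer: 62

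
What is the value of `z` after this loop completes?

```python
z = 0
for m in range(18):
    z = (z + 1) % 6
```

Increment mod 6, 18 times = 0
`z` takes the values: 0 → 1 → 2 → 3 → 4 → 5 → 0 → 1 → 2 → 3 → 4 → 5 → 0 → 1 → 2 → 3 → 4 → 5 → 0

Answer: 0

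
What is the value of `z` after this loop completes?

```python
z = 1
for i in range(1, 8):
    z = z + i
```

Start at 1, add 1 through 7
`z` takes the values: 1 → 2 → 4 → 7 → 11 → 16 → 22 → 29

Answer: 29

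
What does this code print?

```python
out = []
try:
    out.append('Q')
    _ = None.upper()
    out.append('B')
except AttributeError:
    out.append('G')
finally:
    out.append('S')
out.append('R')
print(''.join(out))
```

Execution trace: 'Q' (try body) → 'G' (except AttributeError) → 'S' (finally) → 'R' (after the try/except). Output: QGSR

Answer: QGSR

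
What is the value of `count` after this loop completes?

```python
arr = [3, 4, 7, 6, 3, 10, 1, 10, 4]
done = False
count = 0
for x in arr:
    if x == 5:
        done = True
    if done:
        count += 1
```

Count elements after first 5 in [3, 4, 7, 6, 3, 10, 1, 10, 4]
`count` takes the values: 0

Answer: 0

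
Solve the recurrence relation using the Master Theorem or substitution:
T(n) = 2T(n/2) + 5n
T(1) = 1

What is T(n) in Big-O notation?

By Master Theorem: a=2, b=2, f(n)=5n. Since log_2(2) = 1 and f(n) = Θ(n^1), Case 2 applies. T(n) = O(n log n).

Answer: O(n log n)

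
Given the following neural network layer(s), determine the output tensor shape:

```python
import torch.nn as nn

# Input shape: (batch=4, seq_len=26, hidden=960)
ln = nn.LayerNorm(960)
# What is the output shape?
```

Input: (4, 26, 960) -> Output: (4, 26, 960)

Answer: (4, 26, 960)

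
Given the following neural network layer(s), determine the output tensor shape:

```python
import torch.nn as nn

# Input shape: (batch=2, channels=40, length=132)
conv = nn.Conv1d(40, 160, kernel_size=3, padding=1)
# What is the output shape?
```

Input: (2, 40, 132) -> Output: (2, 160, 132)

Answer: (2, 160, 132)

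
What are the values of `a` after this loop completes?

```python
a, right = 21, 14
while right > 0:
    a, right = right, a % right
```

GCD of 21 and 14
`a` takes the values: 21 → 14 → 7

Answer: 7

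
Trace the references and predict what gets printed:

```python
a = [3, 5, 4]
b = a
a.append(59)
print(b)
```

Key concept: basic list aliasing.
Step by step:
`a = [3, 5, 4]` → a = [3, 5, 4]
`b = a` → b = [3, 5, 4] (same object as a)
`a.append(59)` → a = [3, 5, 4, 59] (same object as b); b = [3, 5, 4, 59] (same object as a)
`print(b)` → prints [3, 5, 4, 59]

Answer: [3, 5, 4, 59]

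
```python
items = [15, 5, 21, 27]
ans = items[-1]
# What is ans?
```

Trace:
`items = [15, 5, 21, 27]` → items = [15, 5, 21, 27]
`ans = items[-1]` → ans = 27
So ans = 27

Answer: 27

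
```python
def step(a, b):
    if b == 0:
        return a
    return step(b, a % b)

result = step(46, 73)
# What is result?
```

step(46, 73) -> step(73, 46) -> step(46, 27) -> step(27, 19) -> step(19, 8) -> step(8, 3) -> step(3, 2) -> step(2, 1) -> step(1, 0) -> 1

Answer: 1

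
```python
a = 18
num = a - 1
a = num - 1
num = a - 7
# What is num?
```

Trace:
`a = 18` → a = 18
`num = a - 1` → num = 17
`a = num - 1` → a = 16
`num = a - 7` → num = 9
So num = 9

Answer: 9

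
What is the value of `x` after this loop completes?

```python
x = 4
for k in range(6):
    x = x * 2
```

Multiply by 2, 6 times: 4 * 2^6 = 256
`x` takes the values: 4 → 8 → 16 → 32 → 64 → 128 → 256

Answer: 256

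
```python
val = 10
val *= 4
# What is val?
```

Trace:
`val = 10` → val = 10
`val *= 4` → val = 40
So val = 40

Answer: 40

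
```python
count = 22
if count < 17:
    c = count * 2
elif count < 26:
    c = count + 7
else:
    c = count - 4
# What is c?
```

Trace:
`count = 22` → count = 22
`if count < 17: ...` → count < 17 is False, count < 26 is True → c = 29
So c = 29

Answer: 29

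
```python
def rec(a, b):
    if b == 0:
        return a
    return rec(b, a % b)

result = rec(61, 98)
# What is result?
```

rec(61, 98) -> rec(98, 61) -> rec(61, 37) -> rec(37, 24) -> rec(24, 13) -> rec(13, 11) -> rec(11, 2) -> rec(2, 1) -> rec(1, 0) -> 1

Answer: 1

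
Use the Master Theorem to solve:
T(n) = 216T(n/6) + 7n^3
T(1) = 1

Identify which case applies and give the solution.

a=216, b=6, f(n)=7n^3. log_6(216) = 3. Since c=3 = 3, Case 2 applies: T(n) = Θ(n^log_b(a) · log n) = O(n^3 log n).

Answer: O(n^3 log n) - Case 2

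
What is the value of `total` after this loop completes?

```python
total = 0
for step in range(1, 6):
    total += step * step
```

Sum of squares 1² to 5² = 55
`total` takes the values: 0 → 1 → 5 → 14 → 30 → 55

Answer: 55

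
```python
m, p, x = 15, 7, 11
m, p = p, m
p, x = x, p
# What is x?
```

Trace:
`m, p, x = 15, 7, 11` → m = 15; p = 7; x = 11
`m, p = p, m` → m = 7; p = 15
`p, x = x, p` → p = 11; x = 15
So x = 15

Answer: 15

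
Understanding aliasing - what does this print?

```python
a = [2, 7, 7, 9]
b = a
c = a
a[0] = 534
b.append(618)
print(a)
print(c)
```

Key concept: multiple aliases.
Step by step:
`a = [2, 7, 7, 9]` → a = [2, 7, 7, 9]
`b = a` → b = [2, 7, 7, 9] (same object as a)
`c = a` → c = [2, 7, 7, 9] (same object as a, b)
`a[0] = 534` → a = [534, 7, 7, 9] (same object as b, c); b = [534, 7, 7, 9] (same object as a, c); c = [534, 7, 7, 9] (same object as a, b)
`b.append(618)` → a = [534, 7, 7, 9, 618] (same object as b, c); b = [534, 7, 7, 9, 618] (same object as a, c); c = [534, 7, 7, 9, 618] (same object as a, b)
`print(a)` → prints [534, 7, 7, 9, 618]
`print(c)` → prints [534, 7, 7, 9, 618]

Answer:
[534, 7, 7, 9, 618]
[534, 7, 7, 9, 618]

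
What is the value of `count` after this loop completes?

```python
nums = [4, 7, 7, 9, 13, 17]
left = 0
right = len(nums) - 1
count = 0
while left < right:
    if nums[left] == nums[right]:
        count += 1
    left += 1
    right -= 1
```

Count matching pairs from ends
`count` takes the values: 0

Answer: 0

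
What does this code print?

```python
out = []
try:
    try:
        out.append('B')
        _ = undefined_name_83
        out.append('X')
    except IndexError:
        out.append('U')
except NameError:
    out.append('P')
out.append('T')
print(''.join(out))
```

Execution trace: 'B' (try body) → 'P' (outer except NameError) → 'T' (after the try/except). Output: BPT

Answer: BPT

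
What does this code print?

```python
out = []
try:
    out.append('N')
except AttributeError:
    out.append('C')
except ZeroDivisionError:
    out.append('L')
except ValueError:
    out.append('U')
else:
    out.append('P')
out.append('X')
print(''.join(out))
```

Execution trace: 'N' (try body, no exception) → 'P' (else) → 'X' (after the try/except). Output: NPX

Answer: NPX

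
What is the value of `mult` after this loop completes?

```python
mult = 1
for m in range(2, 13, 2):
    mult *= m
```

Product of even numbers 2 to 12
`mult` takes the values: 1 → 2 → 8 → 48 → 384 → 3840 → 46080

Answer: 46080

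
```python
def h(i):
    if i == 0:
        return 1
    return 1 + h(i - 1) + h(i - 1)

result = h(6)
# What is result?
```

h(i) = 1 + 2·h(i-1), h(0)=1. Closed form: (1+1)·2^6 - 1 = 127.

Answer: 127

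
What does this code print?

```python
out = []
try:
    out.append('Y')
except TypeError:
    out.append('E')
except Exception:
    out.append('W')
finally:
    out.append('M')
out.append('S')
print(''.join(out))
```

Execution trace: 'Y' (try body, no exception) → 'M' (finally) → 'S' (after the try/except). Output: YMS

Answer: YMS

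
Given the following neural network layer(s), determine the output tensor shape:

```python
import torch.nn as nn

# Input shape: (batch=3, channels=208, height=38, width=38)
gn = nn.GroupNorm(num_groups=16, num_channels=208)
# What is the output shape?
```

Input: (3, 208, 38, 38) -> Output: (3, 208, 38, 38)

Answer: (3, 208, 38, 38)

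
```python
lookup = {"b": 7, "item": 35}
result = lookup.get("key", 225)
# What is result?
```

Trace:
`lookup = {"b": 7, "item": 35}` → lookup = {'b': 7, 'item': 35}
`result = lookup.get("key", 225)` → result = 225
So result = 225

Answer: 225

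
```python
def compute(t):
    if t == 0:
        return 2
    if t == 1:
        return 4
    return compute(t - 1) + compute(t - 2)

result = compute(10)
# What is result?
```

Build up from base cases: compute(0)=2, compute(1)=4, compute(2)=6, compute(3)=10, compute(4)=16, compute(5)=26, compute(6)=42, ..., compute(10)=288

Answer: 288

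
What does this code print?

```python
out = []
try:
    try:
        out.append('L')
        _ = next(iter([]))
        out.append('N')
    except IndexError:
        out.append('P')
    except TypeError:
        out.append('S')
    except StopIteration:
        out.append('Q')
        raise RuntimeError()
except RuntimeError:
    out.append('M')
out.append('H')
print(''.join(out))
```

Execution trace: 'L' (inner try body) → 'Q' (inner except StopIteration) → 'M' (outer except RuntimeError) → 'H' (after the try/except). Output: LQMH

Answer: LQMH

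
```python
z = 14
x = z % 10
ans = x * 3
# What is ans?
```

Trace:
`z = 14` → z = 14
`x = z % 10` → x = 4
`ans = x * 3` → ans = 12
So ans = 12

Answer: 12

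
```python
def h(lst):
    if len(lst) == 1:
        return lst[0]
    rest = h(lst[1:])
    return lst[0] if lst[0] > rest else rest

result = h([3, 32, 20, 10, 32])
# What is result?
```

Recursive max over [3, 32, 20, 10, 32] = 32

Answer: 32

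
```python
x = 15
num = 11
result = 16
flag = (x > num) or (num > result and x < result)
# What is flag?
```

Trace:
`x = 15` → x = 15
`num = 11` → num = 11
`result = 16` → result = 16
`flag = (x > num) or (num > result and x < result)` → flag = True
So flag = True

Answer: True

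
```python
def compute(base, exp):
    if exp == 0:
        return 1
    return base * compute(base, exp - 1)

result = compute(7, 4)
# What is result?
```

compute(7, 4) = 7 * 7 * 7 * 7 = 2401

Answer: 2401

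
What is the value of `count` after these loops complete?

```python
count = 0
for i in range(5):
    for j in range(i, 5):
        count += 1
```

Upper triangle: 5 + 4 + ... + 1
`count` takes the values: 0 → 1 → 2 → 3 → 4 → 5 → 6 → 7 → 8 → 9 → 10 → 11 → 12 → 13 → 14 → 15

Answer: 15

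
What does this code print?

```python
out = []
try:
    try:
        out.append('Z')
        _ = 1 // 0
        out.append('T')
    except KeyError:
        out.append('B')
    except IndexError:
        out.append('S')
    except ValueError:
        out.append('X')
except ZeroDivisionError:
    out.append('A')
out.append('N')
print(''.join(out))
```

Execution trace: 'Z' (try body) → 'A' (outer except ZeroDivisionError) → 'N' (after the try/except). Output: ZAN

Answer: ZAN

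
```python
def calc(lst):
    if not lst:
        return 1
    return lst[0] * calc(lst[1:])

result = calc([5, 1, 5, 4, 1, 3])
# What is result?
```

Product over [5, 1, 5, 4, 1, 3] = 5 * 1 * 5 * 4 * 1 * 3 = 300

Answer: 300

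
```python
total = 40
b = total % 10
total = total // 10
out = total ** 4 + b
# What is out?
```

Trace:
`total = 40` → total = 40
`b = total % 10` → b = 0
`total = total // 10` → total = 4
`out = total ** 4 + b` → out = 256
So out = 256

Answer: 256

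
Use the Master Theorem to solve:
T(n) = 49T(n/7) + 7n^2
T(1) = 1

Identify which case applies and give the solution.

a=49, b=7, f(n)=7n^2. log_7(49) = 2. Since c=2 = 2, Case 2 applies: T(n) = Θ(n^log_b(a) · log n) = O(n^2 log n).

Answer: O(n^2 log n) - Case 2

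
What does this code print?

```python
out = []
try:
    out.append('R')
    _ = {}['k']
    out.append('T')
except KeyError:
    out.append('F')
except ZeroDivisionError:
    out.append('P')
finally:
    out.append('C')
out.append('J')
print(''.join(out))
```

Execution trace: 'R' (try body) → 'F' (except KeyError) → 'C' (finally) → 'J' (after the try/except). Output: RFCJ

Answer: RFCJ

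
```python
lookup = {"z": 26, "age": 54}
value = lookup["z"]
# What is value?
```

Trace:
`lookup = {"z": 26, "age": 54}` → lookup = {'z': 26, 'age': 54}
`value = lookup["z"]` → value = 26
So value = 26

Answer: 26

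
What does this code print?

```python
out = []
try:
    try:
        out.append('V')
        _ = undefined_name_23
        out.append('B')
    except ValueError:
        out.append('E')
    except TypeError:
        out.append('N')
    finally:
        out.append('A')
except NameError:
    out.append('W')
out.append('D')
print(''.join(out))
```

Execution trace: 'V' (try body) → 'A' (finally) → 'W' (outer except NameError) → 'D' (after the try/except). Output: VAWD

Answer: VAWD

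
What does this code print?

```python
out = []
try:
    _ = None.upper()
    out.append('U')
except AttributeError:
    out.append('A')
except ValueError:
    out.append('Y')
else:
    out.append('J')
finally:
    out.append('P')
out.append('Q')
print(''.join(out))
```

Execution trace: 'A' (except AttributeError) → 'P' (finally) → 'Q' (after the try/except). Output: APQ

Answer: APQ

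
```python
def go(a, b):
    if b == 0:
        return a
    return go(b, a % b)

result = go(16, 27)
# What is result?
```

go(16, 27) -> go(27, 16) -> go(16, 11) -> go(11, 5) -> go(5, 1) -> go(1, 0) -> 1

Answer: 1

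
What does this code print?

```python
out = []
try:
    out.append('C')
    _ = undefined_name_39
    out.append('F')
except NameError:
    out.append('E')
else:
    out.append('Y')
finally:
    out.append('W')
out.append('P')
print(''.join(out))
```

Execution trace: 'C' (try body) → 'E' (except NameError) → 'W' (finally) → 'P' (after the try/except). Output: CEWP

Answer: CEWP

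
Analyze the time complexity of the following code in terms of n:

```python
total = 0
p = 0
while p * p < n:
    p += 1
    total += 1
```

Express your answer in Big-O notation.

Each loop level contributes: √n. Multiplying the contributions gives O(√n).

Answer: O(√n)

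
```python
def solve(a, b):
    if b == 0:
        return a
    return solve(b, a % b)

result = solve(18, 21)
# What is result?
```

solve(18, 21) -> solve(21, 18) -> solve(18, 3) -> solve(3, 0) -> 3

Answer: 3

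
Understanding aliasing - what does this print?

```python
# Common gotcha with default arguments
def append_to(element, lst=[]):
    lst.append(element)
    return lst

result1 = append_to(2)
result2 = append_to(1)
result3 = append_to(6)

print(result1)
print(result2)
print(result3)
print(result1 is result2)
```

Key concept: mutable default argument gotcha.
Step by step:
`result1 = append_to(2)` → result1 = [2]
`result2 = append_to(1)` → result1 = [2, 1] (same object as result2); result2 = [2, 1] (same object as result1)
`result3 = append_to(6)` → result1 = [2, 1, 6] (same object as result2, result3); result2 = [2, 1, 6] (same object as result1, result3); result3 = [2, 1, 6] (same object as result1, result2)
`print(result1)` → prints [2, 1, 6]
`print(result2)` → prints [2, 1, 6]
`print(result3)` → prints [2, 1, 6]
`print(result1 is result2)` → prints True

Answer:
[2, 1, 6]
[2, 1, 6]
[2, 1, 6]
True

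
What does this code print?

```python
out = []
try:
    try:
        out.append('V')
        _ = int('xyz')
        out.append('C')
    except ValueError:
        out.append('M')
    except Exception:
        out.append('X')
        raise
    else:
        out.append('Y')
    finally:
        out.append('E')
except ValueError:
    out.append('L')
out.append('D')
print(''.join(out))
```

Execution trace: 'V' (inner try body) → 'M' (inner except ValueError) → 'E' (inner finally) → 'D' (after the try/except). Output: VMED

Answer: VMED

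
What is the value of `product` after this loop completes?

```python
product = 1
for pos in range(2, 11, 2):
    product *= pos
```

Product of even numbers 2 to 10
`product` takes the values: 1 → 2 → 8 → 48 → 384 → 3840

Answer: 3840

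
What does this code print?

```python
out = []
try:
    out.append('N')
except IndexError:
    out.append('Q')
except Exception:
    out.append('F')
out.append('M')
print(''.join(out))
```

Execution trace: 'N' (try body, no exception) → 'M' (after the try/except). Output: NM

Answer: NM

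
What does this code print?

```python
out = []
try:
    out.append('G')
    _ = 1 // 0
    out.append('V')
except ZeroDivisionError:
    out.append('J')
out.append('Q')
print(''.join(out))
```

Execution trace: 'G' (try body) → 'J' (except ZeroDivisionError) → 'Q' (after the try/except). Output: GJQ

Answer: GJQ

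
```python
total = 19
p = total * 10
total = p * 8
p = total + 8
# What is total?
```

Trace:
`total = 19` → total = 19
`p = total * 10` → p = 190
`total = p * 8` → total = 1520
`p = total + 8` → p = 1528
So total = 1520

Answer: 1520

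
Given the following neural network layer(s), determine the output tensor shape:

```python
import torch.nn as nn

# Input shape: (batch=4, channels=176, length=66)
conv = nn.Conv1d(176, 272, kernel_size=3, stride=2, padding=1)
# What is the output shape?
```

Input: (4, 176, 66) -> Output: (4, 272, 33)

Answer: (4, 272, 33)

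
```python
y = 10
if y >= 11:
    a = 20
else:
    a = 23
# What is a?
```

Trace:
`y = 10` → y = 10
`if y >= 11: ...` → y >= 11 is False, take else branch → a = 23
So a = 23

Answer: 23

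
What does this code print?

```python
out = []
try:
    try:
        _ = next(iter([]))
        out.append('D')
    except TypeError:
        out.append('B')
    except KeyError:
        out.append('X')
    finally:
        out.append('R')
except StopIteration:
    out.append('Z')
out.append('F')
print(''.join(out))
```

Execution trace: 'R' (finally) → 'Z' (outer except StopIteration) → 'F' (after the try/except). Output: RZF

Answer: RZF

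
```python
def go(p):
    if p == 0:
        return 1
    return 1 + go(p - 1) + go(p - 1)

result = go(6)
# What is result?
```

go(p) = 1 + 2·go(p-1), go(0)=1. Closed form: (1+1)·2^6 - 1 = 127.

Answer: 127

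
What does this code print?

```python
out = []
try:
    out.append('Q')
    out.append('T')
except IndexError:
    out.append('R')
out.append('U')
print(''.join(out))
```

Execution trace: 'Q' (try body) → 'T' (try body, no exception) → 'U' (after the try/except). Output: QTU

Answer: QTU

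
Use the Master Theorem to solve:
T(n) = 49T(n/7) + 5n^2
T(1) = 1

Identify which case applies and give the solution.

a=49, b=7, f(n)=5n^2. log_7(49) = 2. Since c=2 = 2, Case 2 applies: T(n) = Θ(n^log_b(a) · log n) = O(n^2 log n).

Answer: O(n^2 log n) - Case 2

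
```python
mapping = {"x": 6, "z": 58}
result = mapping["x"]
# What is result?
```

Trace:
`mapping = {"x": 6, "z": 58}` → mapping = {'x': 6, 'z': 58}
`result = mapping["x"]` → result = 6
So result = 6

Answer: 6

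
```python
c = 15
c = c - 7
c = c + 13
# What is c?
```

Trace:
`c = 15` → c = 15
`c = c - 7` → c = 8
`c = c + 13` → c = 21
So c = 21

Answer: 21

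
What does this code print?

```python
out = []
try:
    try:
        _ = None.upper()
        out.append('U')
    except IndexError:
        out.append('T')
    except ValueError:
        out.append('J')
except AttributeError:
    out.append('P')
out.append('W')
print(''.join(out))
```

Execution trace: 'P' (outer except AttributeError) → 'W' (after the try/except). Output: PW

Answer: PW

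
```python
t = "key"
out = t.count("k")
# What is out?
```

Trace:
`t = "key"` → t = 'key'
`out = t.count("k")` → out = 1
So out = 1

Answer: 1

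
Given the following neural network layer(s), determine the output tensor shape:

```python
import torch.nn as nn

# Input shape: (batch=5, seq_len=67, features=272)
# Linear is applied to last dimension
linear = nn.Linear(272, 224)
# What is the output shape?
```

Input: (5, 67, 272) -> Output: (5, 67, 224)

Answer: (5, 67, 224)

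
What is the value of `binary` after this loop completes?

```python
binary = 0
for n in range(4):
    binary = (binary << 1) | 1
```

Build 4 consecutive 1-bits: 0b1111
`binary` takes the values: 0 → 1 → 3 → 7 → 15

Answer: 15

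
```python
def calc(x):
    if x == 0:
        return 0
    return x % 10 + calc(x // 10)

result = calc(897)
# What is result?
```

Sum of digits of 897: 7 + 9 + 8 = 24

Answer: 24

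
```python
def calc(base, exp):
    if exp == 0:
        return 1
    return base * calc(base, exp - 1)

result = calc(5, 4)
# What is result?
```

calc(5, 4) = 5 * 5 * 5 * 5 = 625

Answer: 625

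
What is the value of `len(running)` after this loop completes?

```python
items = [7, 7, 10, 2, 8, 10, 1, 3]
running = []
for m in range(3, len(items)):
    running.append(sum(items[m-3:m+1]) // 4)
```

Number of 4-element averages
`running` takes the values: [] → [6] → [6, 6] → [6, 6, 7] → [6, 6, 7, 5] → [6, 6, 7, 5, 5]
So `len(running)` = 5

Answer: 5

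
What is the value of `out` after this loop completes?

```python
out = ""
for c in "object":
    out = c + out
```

Reverse 'object'
`out` takes the values: "" → "o" → "bo" → "jbo" → "ejbo" → "cejbo" → "tcejbo"

Answer: "tcejbo"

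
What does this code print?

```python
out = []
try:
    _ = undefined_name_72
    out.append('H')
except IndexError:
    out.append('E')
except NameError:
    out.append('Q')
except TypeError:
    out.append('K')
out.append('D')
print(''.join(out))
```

Execution trace: 'Q' (except NameError) → 'D' (after the try/except). Output: QD

Answer: QD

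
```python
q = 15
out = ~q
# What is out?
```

Trace:
`q = 15` → q = 15
`out = ~q` → out = -16
So out = -16

Answer: -16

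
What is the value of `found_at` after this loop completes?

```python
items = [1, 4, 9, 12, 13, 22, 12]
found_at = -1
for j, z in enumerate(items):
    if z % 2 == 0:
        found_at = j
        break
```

First even number index in [1, 4, 9, 12, 13, 22, 12]
`found_at` takes the values: -1 → 1

Answer: 1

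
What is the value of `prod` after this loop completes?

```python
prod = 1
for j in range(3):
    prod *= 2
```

2^3 = 8
`prod` takes the values: 1 → 2 → 4 → 8

Answer: 8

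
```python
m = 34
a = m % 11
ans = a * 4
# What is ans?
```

Trace:
`m = 34` → m = 34
`a = m % 11` → a = 1
`ans = a * 4` → ans = 4
So ans = 4

Answer: 4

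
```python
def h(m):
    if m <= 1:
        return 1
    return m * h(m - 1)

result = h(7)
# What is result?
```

h(7) = 7 * 6 * 5 * 4 * 3 * 2 * 1 = 5040

Answer: 5040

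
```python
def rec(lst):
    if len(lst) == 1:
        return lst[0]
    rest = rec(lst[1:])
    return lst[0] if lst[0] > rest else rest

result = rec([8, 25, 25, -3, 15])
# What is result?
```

Recursive max over [8, 25, 25, -3, 15] = 25

Answer: 25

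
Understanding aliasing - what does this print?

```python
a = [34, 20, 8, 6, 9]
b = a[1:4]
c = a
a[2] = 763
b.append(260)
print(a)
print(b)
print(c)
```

Key concept: slice vs alias.
Step by step:
`a = [34, 20, 8, 6, 9]` → a = [34, 20, 8, 6, 9]
`b = a[1:4]` → b = [20, 8, 6]
`c = a` → c = [34, 20, 8, 6, 9] (same object as a)
`a[2] = 763` → a = [34, 20, 763, 6, 9] (same object as c); c = [34, 20, 763, 6, 9] (same object as a)
`b.append(260)` → b = [20, 8, 6, 260]
`print(a)` → prints [34, 20, 763, 6, 9]
`print(b)` → prints [20, 8, 6, 260]
`print(c)` → prints [34, 20, 763, 6, 9]

Answer:
[34, 20, 763, 6, 9]
[20, 8, 6, 260]
[34, 20, 763, 6, 9]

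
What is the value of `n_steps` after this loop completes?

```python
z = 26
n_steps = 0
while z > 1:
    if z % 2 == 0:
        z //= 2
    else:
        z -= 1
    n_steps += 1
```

Steps to reduce 26 to 1
`n_steps` takes the values: 0 → 1 → 2 → 3 → 4 → 5 → 6

Answer: 6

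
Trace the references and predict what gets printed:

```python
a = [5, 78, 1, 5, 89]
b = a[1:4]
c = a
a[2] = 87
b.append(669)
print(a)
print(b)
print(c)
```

Key concept: slice vs alias.
Step by step:
`a = [5, 78, 1, 5, 89]` → a = [5, 78, 1, 5, 89]
`b = a[1:4]` → b = [78, 1, 5]
`c = a` → c = [5, 78, 1, 5, 89] (same object as a)
`a[2] = 87` → a = [5, 78, 87, 5, 89] (same object as c); c = [5, 78, 87, 5, 89] (same object as a)
`b.append(669)` → b = [78, 1, 5, 669]
`print(a)` → prints [5, 78, 87, 5, 89]
`print(b)` → prints [78, 1, 5, 669]
`print(c)` → prints [5, 78, 87, 5, 89]

Answer:
[5, 78, 87, 5, 89]
[78, 1, 5, 669]
[5, 78, 87, 5, 89]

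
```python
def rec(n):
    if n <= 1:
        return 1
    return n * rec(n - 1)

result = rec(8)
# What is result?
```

rec(8) = 8 * 7 * 6 * 5 * 4 * 3 * 2 * 1 = 40320

Answer: 40320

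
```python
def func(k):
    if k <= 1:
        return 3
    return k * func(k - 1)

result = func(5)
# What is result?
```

func(5) = 5 * 4 * 3 * 2 * 3 = 360

Answer: 360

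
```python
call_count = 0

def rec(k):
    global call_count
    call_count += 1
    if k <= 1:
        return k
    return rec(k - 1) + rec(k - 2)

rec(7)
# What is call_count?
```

Calls(k) = 1 + Calls(k-1) + Calls(k-2); Calls(0)=Calls(1)=1. For k=7 this gives 41.

Answer: 41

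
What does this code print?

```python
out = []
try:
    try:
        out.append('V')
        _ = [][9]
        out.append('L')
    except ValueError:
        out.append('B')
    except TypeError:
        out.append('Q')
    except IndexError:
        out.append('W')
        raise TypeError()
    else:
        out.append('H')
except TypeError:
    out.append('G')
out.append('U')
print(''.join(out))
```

Execution trace: 'V' (inner try body) → 'W' (inner except IndexError) → 'G' (outer except TypeError) → 'U' (after the try/except). Output: VWGU

Answer: VWGU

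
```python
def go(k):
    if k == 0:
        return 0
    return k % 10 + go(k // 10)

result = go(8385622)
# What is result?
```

Sum of digits of 8385622: 2 + 2 + 6 + 5 + 8 + 3 + 8 = 34

Answer: 34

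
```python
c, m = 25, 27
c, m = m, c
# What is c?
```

Trace:
`c, m = 25, 27` → c = 25; m = 27
`c, m = m, c` → c = 27; m = 25
So c = 27

Answer: 27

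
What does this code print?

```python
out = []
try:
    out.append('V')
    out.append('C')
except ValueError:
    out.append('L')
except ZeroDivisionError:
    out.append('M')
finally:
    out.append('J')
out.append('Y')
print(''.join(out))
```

Execution trace: 'V' (try body) → 'C' (try body, no exception) → 'J' (finally) → 'Y' (after the try/except). Output: VCJY

Answer: VCJY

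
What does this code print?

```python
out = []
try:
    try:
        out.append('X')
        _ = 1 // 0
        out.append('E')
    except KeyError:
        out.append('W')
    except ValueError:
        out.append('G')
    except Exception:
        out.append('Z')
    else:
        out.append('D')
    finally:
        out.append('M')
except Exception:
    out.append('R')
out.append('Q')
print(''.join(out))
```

Execution trace: 'X' (inner try body) → 'Z' (inner except Exception) → 'M' (inner finally) → 'Q' (after the try/except). Output: XZMQ

Answer: XZMQ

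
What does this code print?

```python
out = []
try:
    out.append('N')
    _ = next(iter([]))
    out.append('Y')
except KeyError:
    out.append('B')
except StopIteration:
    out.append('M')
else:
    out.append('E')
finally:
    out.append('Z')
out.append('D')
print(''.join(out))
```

Execution trace: 'N' (try body) → 'M' (except StopIteration) → 'Z' (finally) → 'D' (after the try/except). Output: NMZD

Answer: NMZD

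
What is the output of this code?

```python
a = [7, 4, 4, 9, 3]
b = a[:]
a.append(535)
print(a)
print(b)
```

Key concept: slice [:] creates copy.
Step by step:
`a = [7, 4, 4, 9, 3]` → a = [7, 4, 4, 9, 3]
`b = a[:]` → b = [7, 4, 4, 9, 3]
`a.append(535)` → a = [7, 4, 4, 9, 3, 535]
`print(a)` → prints [7, 4, 4, 9, 3, 535]
`print(b)` → prints [7, 4, 4, 9, 3]

Answer:
[7, 4, 4, 9, 3, 535]
[7, 4, 4, 9, 3]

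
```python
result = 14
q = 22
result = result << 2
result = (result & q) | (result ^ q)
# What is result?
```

Trace:
`result = 14` → result = 14
`q = 22` → q = 22
`result = result << 2` → result = 56
`result = (result & q) | (result ^ q)` → result = 62
So result = 62

Answer: 62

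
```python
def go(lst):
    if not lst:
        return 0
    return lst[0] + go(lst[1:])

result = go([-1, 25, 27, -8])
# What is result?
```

(-1) + 25 + 27 + (-8) + 0 = 43

Answer: 43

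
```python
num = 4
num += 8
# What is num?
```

Trace:
`num = 4` → num = 4
`num += 8` → num = 12
So num = 12

Answer: 12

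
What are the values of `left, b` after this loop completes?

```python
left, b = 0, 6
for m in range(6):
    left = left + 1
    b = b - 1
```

left goes 0→6, b goes 6→0
`left, b` takes the values: (0, 6) → (1, 6) → (1, 5) → (2, 5) → (2, 4) → (3, 4) → (3, 3) → (4, 3) → (4, 2) → (5, 2) → (5, 1) → (6, 1) → (6, 0)

Answer: 6, 0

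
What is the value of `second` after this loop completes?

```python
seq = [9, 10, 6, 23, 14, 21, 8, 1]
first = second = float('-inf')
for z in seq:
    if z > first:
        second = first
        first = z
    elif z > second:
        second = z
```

Second largest (with repeats) in [9, 10, 6, 23, 14, 21, 8, 1]
`second` takes the values: -inf → 9 → 10 → 14 → 21

Answer: 21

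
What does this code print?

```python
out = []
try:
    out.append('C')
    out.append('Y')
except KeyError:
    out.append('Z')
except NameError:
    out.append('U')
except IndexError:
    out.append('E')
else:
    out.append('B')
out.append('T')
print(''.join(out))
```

Execution trace: 'C' (try body) → 'Y' (try body, no exception) → 'B' (else) → 'T' (after the try/except). Output: CYBT

Answer: CYBT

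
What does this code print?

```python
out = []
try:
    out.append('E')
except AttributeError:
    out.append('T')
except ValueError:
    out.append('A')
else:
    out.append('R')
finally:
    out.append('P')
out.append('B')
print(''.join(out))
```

Execution trace: 'E' (try body, no exception) → 'R' (else) → 'P' (finally) → 'B' (after the try/except). Output: ERPB

Answer: ERPB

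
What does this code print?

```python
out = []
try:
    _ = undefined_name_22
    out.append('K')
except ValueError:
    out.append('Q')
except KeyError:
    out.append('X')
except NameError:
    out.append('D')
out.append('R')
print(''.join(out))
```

Execution trace: 'D' (except NameError) → 'R' (after the try/except). Output: DR

Answer: DR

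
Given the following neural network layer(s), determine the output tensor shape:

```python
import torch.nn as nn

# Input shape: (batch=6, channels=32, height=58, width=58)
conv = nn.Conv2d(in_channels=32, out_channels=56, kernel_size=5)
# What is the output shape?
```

Input: (6, 32, 58, 58) -> Output: (6, 56, 54, 54)

Answer: (6, 56, 54, 54)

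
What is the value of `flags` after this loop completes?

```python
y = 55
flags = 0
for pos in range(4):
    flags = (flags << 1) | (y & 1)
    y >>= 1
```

Reverse lowest 4 bits of 55
`flags` takes the values: 0 → 1 → 3 → 7 → 14

Answer: 14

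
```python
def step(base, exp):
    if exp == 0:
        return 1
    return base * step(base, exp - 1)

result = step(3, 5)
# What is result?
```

step(3, 5) = 3 * 3 * 3 * 3 * 3 = 243

Answer: 243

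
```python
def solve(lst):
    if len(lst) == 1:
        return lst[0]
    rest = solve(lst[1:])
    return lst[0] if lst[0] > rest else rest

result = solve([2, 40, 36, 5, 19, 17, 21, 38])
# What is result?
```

Recursive max over [2, 40, 36, 5, 19, 17, 21, 38] = 40

Answer: 40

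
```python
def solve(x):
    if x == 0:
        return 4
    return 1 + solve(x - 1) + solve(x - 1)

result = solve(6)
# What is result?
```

solve(x) = 1 + 2·solve(x-1), solve(0)=4. Closed form: (4+1)·2^6 - 1 = 319.

Answer: 319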